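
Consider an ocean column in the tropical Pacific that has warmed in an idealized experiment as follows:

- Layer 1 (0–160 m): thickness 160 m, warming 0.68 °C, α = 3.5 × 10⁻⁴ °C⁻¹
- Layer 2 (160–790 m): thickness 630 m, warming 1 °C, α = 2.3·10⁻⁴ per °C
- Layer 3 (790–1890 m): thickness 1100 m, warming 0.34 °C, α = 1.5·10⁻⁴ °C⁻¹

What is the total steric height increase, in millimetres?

Layer 1: 3.5×10⁻⁴ × 160 × 0.68 = 0.03808 m
160–790 m: 2.3×10⁻⁴ × 630 × 1 = 0.14490 m
Layer 3: 1100 × 0.34 × 1.5×10⁻⁴ = 0.05610 m
Δh = 0.03808 + 0.14490 + 0.05610 = 0.23908 m

239 mm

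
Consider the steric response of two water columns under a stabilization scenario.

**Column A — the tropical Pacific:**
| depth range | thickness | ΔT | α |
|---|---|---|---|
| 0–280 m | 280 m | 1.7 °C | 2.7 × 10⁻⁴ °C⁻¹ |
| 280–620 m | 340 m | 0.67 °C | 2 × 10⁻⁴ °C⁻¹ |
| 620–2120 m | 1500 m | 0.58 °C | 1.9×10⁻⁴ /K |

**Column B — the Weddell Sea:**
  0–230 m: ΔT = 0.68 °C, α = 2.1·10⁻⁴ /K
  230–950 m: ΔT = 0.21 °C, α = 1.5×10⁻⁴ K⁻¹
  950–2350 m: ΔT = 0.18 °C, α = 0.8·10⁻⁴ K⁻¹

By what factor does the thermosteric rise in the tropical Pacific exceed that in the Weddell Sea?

≈ 4.5×

A Layer 1: 1.7 × 2.7×10⁻⁴ × 280 = 0.12852 m
A 280–620 m: 2×10⁻⁴ × 0.67 × 340 = 0.04556 m
A 620–2120 m: 0.58 × 1500 × 1.9×10⁻⁴ = 0.16530 m
A total: 0.33938 m
B 2.1×10⁻⁴ × 230 × 0.68 = 0.032844 m
B Layer 2: 0.21 × 720 × 1.5×10⁻⁴ = 0.02268 m
B Layer 3: 0.18 × 1400 × 0.8×10⁻⁴ = 0.02016 m
B total: 0.075684 m
Ratio: 0.33938 / 0.075684 ≈ 4.484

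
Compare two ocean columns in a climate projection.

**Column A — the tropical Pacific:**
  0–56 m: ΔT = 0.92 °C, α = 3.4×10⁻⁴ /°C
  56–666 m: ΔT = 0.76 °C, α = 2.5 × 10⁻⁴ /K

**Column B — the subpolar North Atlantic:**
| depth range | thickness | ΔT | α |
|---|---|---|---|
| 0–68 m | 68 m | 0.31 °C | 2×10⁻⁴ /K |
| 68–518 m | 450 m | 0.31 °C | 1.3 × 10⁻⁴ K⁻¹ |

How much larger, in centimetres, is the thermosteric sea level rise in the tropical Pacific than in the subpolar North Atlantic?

11 cm

A 0–56 m: 3.4×10⁻⁴ × 0.92 × 56 = 0.0175168 m
A 56–666 m: 2.5×10⁻⁴ × 0.76 × 610 = 0.11590 m
A total: 0.1334168 m
B Layer 1: 2×10⁻⁴ × 0.31 × 68 = 0.004216 m
B 0.31 × 1.3×10⁻⁴ × 450 = 0.018135 m
B total: 0.022351 m
Difference: 0.1334168 − 0.022351 = 0.1110658 m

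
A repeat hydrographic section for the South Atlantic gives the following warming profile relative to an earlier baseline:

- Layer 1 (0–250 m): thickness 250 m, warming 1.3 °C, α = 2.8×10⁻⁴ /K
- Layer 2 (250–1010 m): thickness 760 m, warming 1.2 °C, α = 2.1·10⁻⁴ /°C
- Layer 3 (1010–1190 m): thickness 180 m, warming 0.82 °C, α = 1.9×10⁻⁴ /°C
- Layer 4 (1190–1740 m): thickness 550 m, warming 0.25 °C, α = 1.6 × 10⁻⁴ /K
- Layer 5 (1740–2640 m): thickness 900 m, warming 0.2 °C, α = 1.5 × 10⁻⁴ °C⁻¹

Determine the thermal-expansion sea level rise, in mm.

0–250 m: 2.8×10⁻⁴ × 250 × 1.3 = 0.09100 m
250–1010 m: 2.1×10⁻⁴ × 1.2 × 760 = 0.19152 m
1010–1190 m: 1.9×10⁻⁴ × 180 × 0.82 = 0.028044 m
1190–1740 m: 550 × 1.6×10⁻⁴ × 0.25 = 0.02200 m
1740–2640 m: 1.5×10⁻⁴ × 900 × 0.2 = 0.02700 m
Δh = 0.09100 + 0.19152 + 0.028044 + 0.02200 + 0.02700 = 0.359564 m

360 mm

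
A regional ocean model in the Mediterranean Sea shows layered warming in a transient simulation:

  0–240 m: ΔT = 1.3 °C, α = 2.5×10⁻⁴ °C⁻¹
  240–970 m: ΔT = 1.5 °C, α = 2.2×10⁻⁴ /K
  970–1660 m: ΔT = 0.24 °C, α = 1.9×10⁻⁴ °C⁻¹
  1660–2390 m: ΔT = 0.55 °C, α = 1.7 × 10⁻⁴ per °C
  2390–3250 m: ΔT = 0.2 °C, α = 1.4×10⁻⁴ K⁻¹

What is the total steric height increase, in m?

Δh = 0.44 m

240 × 2.5×10⁻⁴ × 1.3 = 0.07800 m
Layer 2: 2.2×10⁻⁴ × 1.5 × 730 = 0.24090 m
Layer 3: 0.24 × 690 × 1.9×10⁻⁴ = 0.031464 m
730 × 0.55 × 1.7×10⁻⁴ = 0.068255 m
2390–3250 m: 1.4×10⁻⁴ × 0.2 × 860 = 0.02408 m
Δh = 0.07800 + 0.24090 + 0.031464 + 0.068255 + 0.02408 = 0.442699 m ≈ 0.44 m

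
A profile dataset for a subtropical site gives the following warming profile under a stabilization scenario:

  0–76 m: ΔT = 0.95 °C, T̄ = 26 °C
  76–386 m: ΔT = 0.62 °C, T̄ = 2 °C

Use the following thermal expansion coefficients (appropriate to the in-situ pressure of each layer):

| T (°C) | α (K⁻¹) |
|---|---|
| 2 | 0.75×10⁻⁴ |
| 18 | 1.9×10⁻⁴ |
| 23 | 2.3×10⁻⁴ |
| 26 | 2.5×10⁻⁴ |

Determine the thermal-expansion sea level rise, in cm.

about 3.25 cm

Layer 1 at 26 °C → α = 2.5×10⁻⁴ K⁻¹
Layer 2 at 2 °C → α = 0.75×10⁻⁴ K⁻¹
76 × 0.95 × 2.5×10⁻⁴ = 0.01805 m
0.62 × 0.75×10⁻⁴ × 310 = 0.014415 m
Δh = 0.01805 + 0.014415 = 0.032465 m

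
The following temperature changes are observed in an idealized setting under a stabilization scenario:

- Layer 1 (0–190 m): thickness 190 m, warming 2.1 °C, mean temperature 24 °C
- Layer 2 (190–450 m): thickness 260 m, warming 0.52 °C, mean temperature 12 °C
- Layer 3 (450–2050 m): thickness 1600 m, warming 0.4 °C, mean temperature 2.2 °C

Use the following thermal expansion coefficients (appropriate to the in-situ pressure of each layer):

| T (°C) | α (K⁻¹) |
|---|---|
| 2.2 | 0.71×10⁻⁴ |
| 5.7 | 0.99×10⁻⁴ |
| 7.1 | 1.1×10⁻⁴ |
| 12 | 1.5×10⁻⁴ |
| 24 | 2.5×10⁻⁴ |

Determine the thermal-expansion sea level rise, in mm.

Δh ≈ 165 mm

Layer 1 at 24 °C → α = 2.5×10⁻⁴ K⁻¹
Layer 2 at 12 °C → α = 1.5×10⁻⁴ K⁻¹
Layer 3 at 2.2 °C → α = 0.71×10⁻⁴ K⁻¹
0–190 m: 2.5×10⁻⁴ × 190 × 2.1 = 0.09975 m
1.5×10⁻⁴ × 260 × 0.52 = 0.02028 m
Layer 3: 0.71×10⁻⁴ × 1600 × 0.4 = 0.04544 m
Δh = 0.09975 + 0.02028 + 0.04544 = 0.16547 m ≈ 165 mm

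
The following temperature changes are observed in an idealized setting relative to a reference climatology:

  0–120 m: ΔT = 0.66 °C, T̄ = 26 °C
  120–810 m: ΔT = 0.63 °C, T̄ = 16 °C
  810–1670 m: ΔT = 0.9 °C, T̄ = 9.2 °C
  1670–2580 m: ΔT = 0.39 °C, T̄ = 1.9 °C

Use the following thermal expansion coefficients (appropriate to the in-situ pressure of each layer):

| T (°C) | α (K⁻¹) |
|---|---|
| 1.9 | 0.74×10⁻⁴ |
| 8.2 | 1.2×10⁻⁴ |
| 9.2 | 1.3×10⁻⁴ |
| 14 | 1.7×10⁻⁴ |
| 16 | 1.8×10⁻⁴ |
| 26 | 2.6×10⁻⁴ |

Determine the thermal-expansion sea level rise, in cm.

Layer 1 at 26 °C → α = 2.6×10⁻⁴ K⁻¹
Layer 2 at 16 °C → α = 1.8×10⁻⁴ K⁻¹
Layer 3 at 9.2 °C → α = 1.3×10⁻⁴ K⁻¹
Layer 4 at 1.9 °C → α = 0.74×10⁻⁴ K⁻¹
Layer 1: 0.66 × 2.6×10⁻⁴ × 120 = 0.020592 m
120–810 m: 1.8×10⁻⁴ × 690 × 0.63 = 0.078246 m
810–1670 m: 1.3×10⁻⁴ × 860 × 0.9 = 0.10062 m
Layer 4: 0.74×10⁻⁴ × 910 × 0.39 = 0.0262626 m
Δh = 0.020592 + 0.078246 + 0.10062 + 0.0262626 = 0.2257206 m ≈ 22.6 cm

about 22.6 cm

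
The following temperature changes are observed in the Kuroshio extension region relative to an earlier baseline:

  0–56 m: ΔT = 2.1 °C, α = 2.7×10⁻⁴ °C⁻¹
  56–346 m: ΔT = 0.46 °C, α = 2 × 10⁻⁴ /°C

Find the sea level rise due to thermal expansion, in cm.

0–56 m: 2.1 × 56 × 2.7×10⁻⁴ = 0.031752 m
Layer 2: 290 × 2×10⁻⁴ × 0.46 = 0.02668 m
Δh = 0.031752 + 0.02668 = 0.058432 m

Δh = 5.84 cm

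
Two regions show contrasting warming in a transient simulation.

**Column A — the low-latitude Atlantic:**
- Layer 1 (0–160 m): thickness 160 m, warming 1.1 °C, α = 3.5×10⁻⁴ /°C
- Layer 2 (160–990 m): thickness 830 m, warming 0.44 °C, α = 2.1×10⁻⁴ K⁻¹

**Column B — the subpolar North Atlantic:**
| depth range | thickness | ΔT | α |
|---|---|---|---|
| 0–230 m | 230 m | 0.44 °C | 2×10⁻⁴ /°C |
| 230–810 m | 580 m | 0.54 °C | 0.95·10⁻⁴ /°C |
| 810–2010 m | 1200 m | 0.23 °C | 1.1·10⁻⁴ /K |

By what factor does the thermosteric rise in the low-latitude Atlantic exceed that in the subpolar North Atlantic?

A 0–160 m: 160 × 3.5×10⁻⁴ × 1.1 = 0.06160 m
A 160–990 m: 830 × 2.1×10⁻⁴ × 0.44 = 0.076692 m
A total: 0.138292 m
B Layer 1: 0.44 × 230 × 2×10⁻⁴ = 0.02024 m
B 230–810 m: 0.54 × 0.95×10⁻⁴ × 580 = 0.029754 m
B 810–2010 m: 1200 × 1.1×10⁻⁴ × 0.23 = 0.03036 m
B total: 0.080354 m
Ratio: 0.138292 / 0.080354 ≈ 1.721

a factor of 1.72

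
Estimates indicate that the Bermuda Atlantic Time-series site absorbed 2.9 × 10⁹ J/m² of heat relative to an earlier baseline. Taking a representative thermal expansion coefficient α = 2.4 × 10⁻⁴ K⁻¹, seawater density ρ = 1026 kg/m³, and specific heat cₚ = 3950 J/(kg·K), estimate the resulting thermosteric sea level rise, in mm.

Δh = αQ/(ρcₚ) = 2.4×10⁻⁴ × 2.9×10⁹ / (1026 × 3950) ≈ 0.17174 m

172 mm of thermosteric rise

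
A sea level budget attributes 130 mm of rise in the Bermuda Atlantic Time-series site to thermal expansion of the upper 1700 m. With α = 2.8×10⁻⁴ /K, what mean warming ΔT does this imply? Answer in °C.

ΔT = Δh/(αH) = 0.13 / (2.8×10⁻⁴ × 1700) ≈ 0.2731 °C

ΔT ≈ 0.27 °C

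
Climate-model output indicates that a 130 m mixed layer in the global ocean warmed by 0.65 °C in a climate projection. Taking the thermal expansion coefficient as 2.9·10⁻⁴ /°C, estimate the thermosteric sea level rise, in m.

Δh ≈ 0.025 m

Δh = αΔT·H = 2.9×10⁻⁴ × 0.65 × 130 = 0.024505 m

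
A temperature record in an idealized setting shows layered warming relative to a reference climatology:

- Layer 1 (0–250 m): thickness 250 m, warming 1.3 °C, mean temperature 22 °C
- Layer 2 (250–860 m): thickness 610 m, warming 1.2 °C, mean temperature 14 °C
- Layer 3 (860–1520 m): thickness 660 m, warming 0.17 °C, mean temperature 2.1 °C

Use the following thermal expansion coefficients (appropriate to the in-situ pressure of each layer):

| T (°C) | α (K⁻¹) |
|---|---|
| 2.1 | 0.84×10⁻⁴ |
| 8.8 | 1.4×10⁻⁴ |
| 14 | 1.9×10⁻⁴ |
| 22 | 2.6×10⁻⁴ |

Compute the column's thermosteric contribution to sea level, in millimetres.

Layer 1 at 22 °C → α = 2.6×10⁻⁴ K⁻¹
Layer 2 at 14 °C → α = 1.9×10⁻⁴ K⁻¹
Layer 3 at 2.1 °C → α = 0.84×10⁻⁴ K⁻¹
250 × 1.3 × 2.6×10⁻⁴ = 0.08450 m
Layer 2: 1.9×10⁻⁴ × 1.2 × 610 = 0.13908 m
860–1520 m: 660 × 0.84×10⁻⁴ × 0.17 = 0.0094248 m
Δh = 0.08450 + 0.13908 + 0.0094248 = 0.2330048 m ≈ 233 mm

Δh = 233 mm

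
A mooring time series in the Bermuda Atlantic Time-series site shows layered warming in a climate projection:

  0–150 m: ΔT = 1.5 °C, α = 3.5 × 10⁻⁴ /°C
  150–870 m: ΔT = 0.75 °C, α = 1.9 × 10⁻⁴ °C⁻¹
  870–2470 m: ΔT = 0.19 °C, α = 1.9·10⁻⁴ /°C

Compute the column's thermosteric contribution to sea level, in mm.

about 239 mm

Layer 1: 150 × 1.5 × 3.5×10⁻⁴ = 0.07875 m
150–870 m: 1.9×10⁻⁴ × 0.75 × 720 = 0.10260 m
Layer 3: 1.9×10⁻⁴ × 0.19 × 1600 = 0.05776 m
Δh = 0.07875 + 0.10260 + 0.05776 = 0.23911 m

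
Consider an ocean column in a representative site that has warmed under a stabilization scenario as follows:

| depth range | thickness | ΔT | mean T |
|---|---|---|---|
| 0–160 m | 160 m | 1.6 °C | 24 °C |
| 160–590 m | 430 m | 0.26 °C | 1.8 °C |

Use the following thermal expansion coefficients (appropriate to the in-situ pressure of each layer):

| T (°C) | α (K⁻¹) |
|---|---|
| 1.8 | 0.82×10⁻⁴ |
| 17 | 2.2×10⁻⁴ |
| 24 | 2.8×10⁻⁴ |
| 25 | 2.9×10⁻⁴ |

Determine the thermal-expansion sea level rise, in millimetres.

Δh = 80.8 mm

Layer 1 at 24 °C → α = 2.8×10⁻⁴ K⁻¹
Layer 2 at 1.8 °C → α = 0.82×10⁻⁴ K⁻¹
Layer 1: 2.8×10⁻⁴ × 160 × 1.6 = 0.07168 m
Layer 2: 0.82×10⁻⁴ × 0.26 × 430 = 0.0091676 m
Δh = 0.07168 + 0.0091676 = 0.0808476 m ≈ 80.8 mm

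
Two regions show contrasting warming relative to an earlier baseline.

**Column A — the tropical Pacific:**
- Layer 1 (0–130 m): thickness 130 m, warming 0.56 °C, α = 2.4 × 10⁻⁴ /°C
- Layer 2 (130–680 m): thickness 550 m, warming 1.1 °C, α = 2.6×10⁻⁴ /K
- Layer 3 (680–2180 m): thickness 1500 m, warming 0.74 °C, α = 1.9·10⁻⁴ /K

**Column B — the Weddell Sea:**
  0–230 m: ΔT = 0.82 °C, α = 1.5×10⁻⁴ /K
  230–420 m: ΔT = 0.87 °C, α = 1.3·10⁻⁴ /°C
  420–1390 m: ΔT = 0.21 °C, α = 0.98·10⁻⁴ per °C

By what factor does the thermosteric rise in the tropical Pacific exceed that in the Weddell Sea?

A Layer 1: 0.56 × 2.4×10⁻⁴ × 130 = 0.017472 m
A 130–680 m: 2.6×10⁻⁴ × 550 × 1.1 = 0.15730 m
A Layer 3: 0.74 × 1500 × 1.9×10⁻⁴ = 0.21090 m
A total: 0.385672 m
B 0.82 × 1.5×10⁻⁴ × 230 = 0.02829 m
B Layer 2: 1.3×10⁻⁴ × 0.87 × 190 = 0.021489 m
B 420–1390 m: 0.21 × 970 × 0.98×10⁻⁴ = 0.0199626 m
B total: 0.0697416 m
Ratio: 0.385672 / 0.0697416 ≈ 5.530

≈ 5.5×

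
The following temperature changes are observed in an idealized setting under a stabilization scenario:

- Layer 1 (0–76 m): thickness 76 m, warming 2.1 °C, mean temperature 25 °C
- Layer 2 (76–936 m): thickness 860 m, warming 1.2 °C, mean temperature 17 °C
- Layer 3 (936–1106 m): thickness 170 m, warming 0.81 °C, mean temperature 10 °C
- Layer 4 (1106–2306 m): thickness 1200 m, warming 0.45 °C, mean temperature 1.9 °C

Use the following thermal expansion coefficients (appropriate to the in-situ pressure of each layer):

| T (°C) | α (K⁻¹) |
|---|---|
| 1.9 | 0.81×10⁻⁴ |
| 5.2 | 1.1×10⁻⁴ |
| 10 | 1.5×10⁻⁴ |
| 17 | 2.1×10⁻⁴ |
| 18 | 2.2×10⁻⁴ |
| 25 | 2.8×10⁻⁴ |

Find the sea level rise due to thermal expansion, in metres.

Layer 1 at 25 °C → α = 2.8×10⁻⁴ K⁻¹
Layer 2 at 17 °C → α = 2.1×10⁻⁴ K⁻¹
Layer 3 at 10 °C → α = 1.5×10⁻⁴ K⁻¹
Layer 4 at 1.9 °C → α = 0.81×10⁻⁴ K⁻¹
Layer 1: 2.1 × 76 × 2.8×10⁻⁴ = 0.044688 m
1.2 × 860 × 2.1×10⁻⁴ = 0.21672 m
936–1106 m: 0.81 × 1.5×10⁻⁴ × 170 = 0.020655 m
1200 × 0.45 × 0.81×10⁻⁴ = 0.04374 m
Δh = 0.044688 + 0.21672 + 0.020655 + 0.04374 = 0.325803 m

Δh = 0.326 m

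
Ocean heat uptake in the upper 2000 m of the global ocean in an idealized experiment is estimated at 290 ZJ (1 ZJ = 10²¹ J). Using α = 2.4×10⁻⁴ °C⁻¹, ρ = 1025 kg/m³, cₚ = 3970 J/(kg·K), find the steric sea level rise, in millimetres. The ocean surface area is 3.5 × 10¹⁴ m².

Per unit area: Q = 290×10²¹ / (3.5×10¹⁴) ≈ 8.286×10⁸ J/m²
Δh = αQ/(ρcₚ) = 2.4×10⁻⁴ × 8.286×10⁸ / (1025 × 3970) ≈ 0.04887 m

about 48.9 mm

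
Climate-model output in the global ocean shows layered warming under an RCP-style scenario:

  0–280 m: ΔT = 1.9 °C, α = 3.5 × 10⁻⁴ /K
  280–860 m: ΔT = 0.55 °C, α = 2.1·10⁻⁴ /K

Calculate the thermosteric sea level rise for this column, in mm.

1.9 × 280 × 3.5×10⁻⁴ = 0.18620 m
280–860 m: 580 × 0.55 × 2.1×10⁻⁴ = 0.06699 m
Δh = 0.18620 + 0.06699 = 0.25319 m

about 250 mm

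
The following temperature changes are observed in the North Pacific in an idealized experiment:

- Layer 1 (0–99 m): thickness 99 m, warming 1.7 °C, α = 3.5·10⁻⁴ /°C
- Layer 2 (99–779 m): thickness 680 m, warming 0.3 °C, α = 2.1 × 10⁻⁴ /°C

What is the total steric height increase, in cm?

Layer 1: 1.7 × 99 × 3.5×10⁻⁴ = 0.058905 m
0.3 × 2.1×10⁻⁴ × 680 = 0.04284 m
Δh = 0.058905 + 0.04284 = 0.101745 m ≈ 10.2 cm

10.2 cm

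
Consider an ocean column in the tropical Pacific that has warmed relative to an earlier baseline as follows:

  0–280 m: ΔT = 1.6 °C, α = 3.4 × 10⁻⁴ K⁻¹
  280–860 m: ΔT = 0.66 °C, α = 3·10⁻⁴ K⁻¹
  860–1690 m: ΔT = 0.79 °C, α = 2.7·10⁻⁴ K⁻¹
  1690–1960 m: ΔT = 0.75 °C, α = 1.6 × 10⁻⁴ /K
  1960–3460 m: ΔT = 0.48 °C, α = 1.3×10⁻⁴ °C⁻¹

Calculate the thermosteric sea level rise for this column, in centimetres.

Δh = 57.0 cm

Layer 1: 3.4×10⁻⁴ × 1.6 × 280 = 0.15232 m
0.66 × 580 × 3×10⁻⁴ = 0.11484 m
2.7×10⁻⁴ × 0.79 × 830 = 0.177039 m
1.6×10⁻⁴ × 270 × 0.75 = 0.03240 m
1960–3460 m: 1.3×10⁻⁴ × 0.48 × 1500 = 0.09360 m
Δh = 0.15232 + 0.11484 + 0.177039 + 0.03240 + 0.09360 = 0.570199 m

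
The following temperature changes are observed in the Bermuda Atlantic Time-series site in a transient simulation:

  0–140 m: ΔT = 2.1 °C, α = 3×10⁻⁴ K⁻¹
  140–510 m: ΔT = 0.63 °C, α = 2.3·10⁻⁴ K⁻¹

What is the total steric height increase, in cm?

14 cm

3×10⁻⁴ × 2.1 × 140 = 0.08820 m
0.63 × 370 × 2.3×10⁻⁴ = 0.053613 m
Δh = 0.08820 + 0.053613 = 0.141813 m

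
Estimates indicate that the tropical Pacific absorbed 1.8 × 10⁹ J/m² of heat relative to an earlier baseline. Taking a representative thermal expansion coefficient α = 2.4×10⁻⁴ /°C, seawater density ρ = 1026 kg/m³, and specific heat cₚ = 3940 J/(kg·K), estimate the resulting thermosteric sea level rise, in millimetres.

about 107 mm

Δh = αQ/(ρcₚ) = 2.4×10⁻⁴ × 1.8×10⁹ / (1026 × 3940) ≈ 0.10687 m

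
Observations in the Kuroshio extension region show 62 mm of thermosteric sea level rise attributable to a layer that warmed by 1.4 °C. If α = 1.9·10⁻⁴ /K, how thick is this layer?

H = Δh/(αΔT) = 0.062 / (1.9×10⁻⁴ × 1.4) ≈ 233.1 m

H ≈ 233 m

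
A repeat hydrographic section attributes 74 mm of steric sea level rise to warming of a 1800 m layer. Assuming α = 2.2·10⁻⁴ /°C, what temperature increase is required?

ΔT ≈ 0.19 K

ΔT = Δh/(αH) = 0.074 / (2.2×10⁻⁴ × 1800) ≈ 0.1869 K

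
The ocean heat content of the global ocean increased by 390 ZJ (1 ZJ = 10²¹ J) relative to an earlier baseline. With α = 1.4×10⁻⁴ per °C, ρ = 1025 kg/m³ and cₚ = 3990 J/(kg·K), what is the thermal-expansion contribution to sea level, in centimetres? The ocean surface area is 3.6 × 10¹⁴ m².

3.71 cm of thermosteric rise

Per unit area: Q = 390×10²¹ / (3.6×10¹⁴) ≈ 1.083×10⁹ J/m²
Δh = αQ/(ρcₚ) = 1.4×10⁻⁴ × 1.083×10⁹ / (1025 × 3990) ≈ 0.037073 m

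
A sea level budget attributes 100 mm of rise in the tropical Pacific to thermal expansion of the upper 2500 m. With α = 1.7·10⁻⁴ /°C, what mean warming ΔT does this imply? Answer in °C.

ΔT = Δh/(αH) = 0.1 / (1.7×10⁻⁴ × 2500) ≈ 0.2353 °C

about 0.235 °C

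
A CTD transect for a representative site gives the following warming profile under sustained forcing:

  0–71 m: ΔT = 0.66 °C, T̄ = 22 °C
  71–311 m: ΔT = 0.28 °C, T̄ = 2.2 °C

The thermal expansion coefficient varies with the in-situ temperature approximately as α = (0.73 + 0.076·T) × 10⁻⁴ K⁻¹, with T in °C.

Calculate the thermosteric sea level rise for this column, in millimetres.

17.3 mm of thermosteric rise

Layer 1: α = (0.73 + 0.076×22)×10⁻⁴ = 2.402×10⁻⁴ K⁻¹
Layer 2: α = (0.73 + 0.076×2.2)×10⁻⁴ = 0.8972×10⁻⁴ K⁻¹
0–71 m: 71 × 0.66 × 2.402×10⁻⁴ = 0.011255772 m
71–311 m: 0.28 × 240 × 0.8972×10⁻⁴ = 0.006029184 m
Δh = 0.011255772 + 0.006029184 = 0.017284956 m ≈ 17.3 mm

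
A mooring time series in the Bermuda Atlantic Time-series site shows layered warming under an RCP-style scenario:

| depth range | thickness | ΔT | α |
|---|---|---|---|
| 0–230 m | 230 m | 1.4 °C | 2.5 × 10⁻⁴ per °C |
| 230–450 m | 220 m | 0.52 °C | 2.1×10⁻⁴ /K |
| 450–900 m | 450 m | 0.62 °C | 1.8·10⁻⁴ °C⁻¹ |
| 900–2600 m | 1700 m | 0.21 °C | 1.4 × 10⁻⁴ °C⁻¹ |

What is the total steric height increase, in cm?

Δh ≈ 20 cm

1.4 × 2.5×10⁻⁴ × 230 = 0.08050 m
Layer 2: 0.52 × 2.1×10⁻⁴ × 220 = 0.024024 m
Layer 3: 450 × 1.8×10⁻⁴ × 0.62 = 0.05022 m
Layer 4: 0.21 × 1700 × 1.4×10⁻⁴ = 0.04998 m
Δh = 0.08050 + 0.024024 + 0.05022 + 0.04998 = 0.204724 m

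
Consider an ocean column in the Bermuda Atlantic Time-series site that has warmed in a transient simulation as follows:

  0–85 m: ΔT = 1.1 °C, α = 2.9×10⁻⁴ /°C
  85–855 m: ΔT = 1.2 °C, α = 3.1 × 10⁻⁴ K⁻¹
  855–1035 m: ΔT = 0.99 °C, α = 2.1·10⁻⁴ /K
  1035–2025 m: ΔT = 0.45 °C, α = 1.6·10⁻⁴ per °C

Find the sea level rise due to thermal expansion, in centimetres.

Layer 1: 2.9×10⁻⁴ × 85 × 1.1 = 0.027115 m
Layer 2: 3.1×10⁻⁴ × 770 × 1.2 = 0.28644 m
180 × 0.99 × 2.1×10⁻⁴ = 0.037422 m
0.45 × 990 × 1.6×10⁻⁴ = 0.07128 m
Δh = 0.027115 + 0.28644 + 0.037422 + 0.07128 = 0.422257 m

42 cm of thermosteric rise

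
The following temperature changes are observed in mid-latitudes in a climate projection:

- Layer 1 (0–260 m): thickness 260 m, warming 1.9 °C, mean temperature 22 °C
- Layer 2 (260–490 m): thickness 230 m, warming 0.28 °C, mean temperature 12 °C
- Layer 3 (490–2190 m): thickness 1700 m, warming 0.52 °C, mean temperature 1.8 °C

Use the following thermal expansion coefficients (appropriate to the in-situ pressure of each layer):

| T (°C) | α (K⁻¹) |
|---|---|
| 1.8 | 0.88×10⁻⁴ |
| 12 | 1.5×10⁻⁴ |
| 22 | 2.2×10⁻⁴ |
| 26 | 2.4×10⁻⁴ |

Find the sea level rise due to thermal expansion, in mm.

Δh ≈ 196 mm

Layer 1 at 22 °C → α = 2.2×10⁻⁴ K⁻¹
Layer 2 at 12 °C → α = 1.5×10⁻⁴ K⁻¹
Layer 3 at 1.8 °C → α = 0.88×10⁻⁴ K⁻¹
1.9 × 2.2×10⁻⁴ × 260 = 0.10868 m
230 × 0.28 × 1.5×10⁻⁴ = 0.00966 m
Layer 3: 0.52 × 1700 × 0.88×10⁻⁴ = 0.077792 m
Δh = 0.10868 + 0.00966 + 0.077792 = 0.196132 m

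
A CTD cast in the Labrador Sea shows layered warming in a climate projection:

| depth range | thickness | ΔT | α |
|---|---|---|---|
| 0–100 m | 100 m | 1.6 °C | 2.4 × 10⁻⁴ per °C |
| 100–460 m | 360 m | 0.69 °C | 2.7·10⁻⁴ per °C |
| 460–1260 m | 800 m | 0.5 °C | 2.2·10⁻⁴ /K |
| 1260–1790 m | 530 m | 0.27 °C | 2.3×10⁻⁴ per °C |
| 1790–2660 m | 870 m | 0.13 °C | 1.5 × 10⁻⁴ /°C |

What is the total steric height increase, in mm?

0–100 m: 1.6 × 100 × 2.4×10⁻⁴ = 0.03840 m
Layer 2: 360 × 2.7×10⁻⁴ × 0.69 = 0.067068 m
460–1260 m: 800 × 0.5 × 2.2×10⁻⁴ = 0.08800 m
Layer 4: 2.3×10⁻⁴ × 530 × 0.27 = 0.032913 m
0.13 × 1.5×10⁻⁴ × 870 = 0.016965 m
Δh = 0.03840 + 0.067068 + 0.08800 + 0.032913 + 0.016965 = 0.243346 m

about 240 mm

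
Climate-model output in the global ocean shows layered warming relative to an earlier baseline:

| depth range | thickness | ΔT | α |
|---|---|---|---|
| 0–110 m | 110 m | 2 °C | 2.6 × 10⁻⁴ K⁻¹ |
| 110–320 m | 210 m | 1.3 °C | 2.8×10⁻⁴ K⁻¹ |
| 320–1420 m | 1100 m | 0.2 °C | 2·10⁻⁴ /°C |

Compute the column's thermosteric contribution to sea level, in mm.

Δh ≈ 178 mm

110 × 2 × 2.6×10⁻⁴ = 0.05720 m
110–320 m: 1.3 × 210 × 2.8×10⁻⁴ = 0.07644 m
320–1420 m: 1100 × 0.2 × 2×10⁻⁴ = 0.04400 m
Δh = 0.05720 + 0.07644 + 0.04400 = 0.17764 m ≈ 178 mm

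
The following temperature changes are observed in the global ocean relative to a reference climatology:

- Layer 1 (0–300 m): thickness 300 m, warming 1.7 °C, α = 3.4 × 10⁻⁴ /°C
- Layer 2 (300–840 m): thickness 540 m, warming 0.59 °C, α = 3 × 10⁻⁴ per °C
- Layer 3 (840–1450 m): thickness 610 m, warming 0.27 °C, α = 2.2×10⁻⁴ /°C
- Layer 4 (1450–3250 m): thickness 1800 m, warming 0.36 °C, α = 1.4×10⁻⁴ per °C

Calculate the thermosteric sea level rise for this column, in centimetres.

40 cm

Layer 1: 300 × 3.4×10⁻⁴ × 1.7 = 0.17340 m
300–840 m: 3×10⁻⁴ × 540 × 0.59 = 0.09558 m
840–1450 m: 610 × 2.2×10⁻⁴ × 0.27 = 0.036234 m
Layer 4: 0.36 × 1.4×10⁻⁴ × 1800 = 0.09072 m
Δh = 0.17340 + 0.09558 + 0.036234 + 0.09072 = 0.395934 m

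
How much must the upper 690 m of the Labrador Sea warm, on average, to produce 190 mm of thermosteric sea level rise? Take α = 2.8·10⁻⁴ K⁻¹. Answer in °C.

0.983 °C

ΔT = Δh/(αH) = 0.19 / (2.8×10⁻⁴ × 690) ≈ 0.9834 °C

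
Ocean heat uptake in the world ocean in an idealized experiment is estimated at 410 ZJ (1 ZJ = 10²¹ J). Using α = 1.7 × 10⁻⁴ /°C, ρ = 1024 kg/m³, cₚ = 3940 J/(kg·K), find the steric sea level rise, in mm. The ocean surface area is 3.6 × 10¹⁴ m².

Δh = 48.0 mm

Per unit area: Q = 410×10²¹ / (3.6×10¹⁴) ≈ 1.139×10⁹ J/m²
Δh = αQ/(ρcₚ) = 1.7×10⁻⁴ × 1.139×10⁹ / (1024 × 3940) ≈ 0.047993 m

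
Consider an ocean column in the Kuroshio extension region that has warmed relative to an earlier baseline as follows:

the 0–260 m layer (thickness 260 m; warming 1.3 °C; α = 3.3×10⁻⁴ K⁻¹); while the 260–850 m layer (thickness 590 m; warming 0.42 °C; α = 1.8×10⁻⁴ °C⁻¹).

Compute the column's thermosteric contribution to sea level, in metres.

260 × 3.3×10⁻⁴ × 1.3 = 0.11154 m
Layer 2: 590 × 1.8×10⁻⁴ × 0.42 = 0.044604 m
Δh = 0.11154 + 0.044604 = 0.156144 m ≈ 0.156 m

0.156 m of thermosteric rise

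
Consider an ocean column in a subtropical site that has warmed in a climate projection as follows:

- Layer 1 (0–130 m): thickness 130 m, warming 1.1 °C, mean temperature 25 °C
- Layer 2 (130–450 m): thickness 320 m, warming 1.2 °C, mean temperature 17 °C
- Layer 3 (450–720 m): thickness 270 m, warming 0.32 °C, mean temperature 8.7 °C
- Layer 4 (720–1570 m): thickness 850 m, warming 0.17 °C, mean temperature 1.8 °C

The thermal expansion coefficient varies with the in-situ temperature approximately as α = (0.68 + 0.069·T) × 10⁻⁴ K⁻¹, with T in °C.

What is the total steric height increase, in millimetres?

128 mm

Layer 1: α = (0.68 + 0.069×25)×10⁻⁴ = 2.405×10⁻⁴ K⁻¹
Layer 2: α = (0.68 + 0.069×17)×10⁻⁴ = 1.853×10⁻⁴ K⁻¹
Layer 3: α = (0.68 + 0.069×8.7)×10⁻⁴ = 1.2803×10⁻⁴ K⁻¹
Layer 4: α = (0.68 + 0.069×1.8)×10⁻⁴ = 0.8042×10⁻⁴ K⁻¹
Layer 1: 130 × 2.405×10⁻⁴ × 1.1 = 0.0343915 m
1.2 × 320 × 1.853×10⁻⁴ = 0.0711552 m
450–720 m: 270 × 1.2803×10⁻⁴ × 0.32 = 0.011061792 m
720–1570 m: 850 × 0.8042×10⁻⁴ × 0.17 = 0.01162069 m
Δh = 0.0343915 + 0.0711552 + 0.011061792 + 0.01162069 = 0.128229182 m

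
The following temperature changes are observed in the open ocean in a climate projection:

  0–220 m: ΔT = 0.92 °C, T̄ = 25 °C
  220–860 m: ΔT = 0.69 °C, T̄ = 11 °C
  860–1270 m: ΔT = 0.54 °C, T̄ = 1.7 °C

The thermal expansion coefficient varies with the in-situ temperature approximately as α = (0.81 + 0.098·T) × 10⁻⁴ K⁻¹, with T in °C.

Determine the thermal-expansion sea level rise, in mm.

170 mm

Layer 1: α = (0.81 + 0.098×25)×10⁻⁴ = 3.26×10⁻⁴ K⁻¹
Layer 2: α = (0.81 + 0.098×11)×10⁻⁴ = 1.888×10⁻⁴ K⁻¹
Layer 3: α = (0.81 + 0.098×1.7)×10⁻⁴ = 0.9766×10⁻⁴ K⁻¹
220 × 3.26×10⁻⁴ × 0.92 = 0.0659824 m
220–860 m: 0.69 × 640 × 1.888×10⁻⁴ = 0.08337408 m
860–1270 m: 0.9766×10⁻⁴ × 410 × 0.54 = 0.021621924 m
Δh = 0.0659824 + 0.08337408 + 0.021621924 = 0.170978404 m ≈ 170 mm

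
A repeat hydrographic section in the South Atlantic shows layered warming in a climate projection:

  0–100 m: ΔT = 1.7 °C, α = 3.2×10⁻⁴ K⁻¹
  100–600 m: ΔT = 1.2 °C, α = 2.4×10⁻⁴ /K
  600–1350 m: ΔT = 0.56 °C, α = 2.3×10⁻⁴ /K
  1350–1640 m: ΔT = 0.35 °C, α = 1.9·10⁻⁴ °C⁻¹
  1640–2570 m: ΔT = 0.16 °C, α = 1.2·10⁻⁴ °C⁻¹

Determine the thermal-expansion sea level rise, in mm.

Layer 1: 100 × 3.2×10⁻⁴ × 1.7 = 0.05440 m
100–600 m: 2.4×10⁻⁴ × 1.2 × 500 = 0.14400 m
Layer 3: 750 × 2.3×10⁻⁴ × 0.56 = 0.09660 m
1350–1640 m: 290 × 1.9×10⁻⁴ × 0.35 = 0.019285 m
Layer 5: 1.2×10⁻⁴ × 930 × 0.16 = 0.017856 m
Δh = 0.05440 + 0.14400 + 0.09660 + 0.019285 + 0.017856 = 0.332141 m ≈ 332 mm

332 mm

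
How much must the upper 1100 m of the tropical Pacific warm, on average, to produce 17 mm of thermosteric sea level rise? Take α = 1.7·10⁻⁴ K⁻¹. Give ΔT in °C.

ΔT = Δh/(αH) = 0.017 / (1.7×10⁻⁴ × 1100) ≈ 0.09091 °C

about 0.0909 °C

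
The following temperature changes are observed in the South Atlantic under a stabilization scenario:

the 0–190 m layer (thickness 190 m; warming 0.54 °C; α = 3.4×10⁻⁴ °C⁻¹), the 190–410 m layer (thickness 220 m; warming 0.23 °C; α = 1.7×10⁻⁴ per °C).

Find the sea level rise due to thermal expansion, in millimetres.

Layer 1: 190 × 0.54 × 3.4×10⁻⁴ = 0.034884 m
190–410 m: 220 × 1.7×10⁻⁴ × 0.23 = 0.008602 m
Δh = 0.034884 + 0.008602 = 0.043486 m

Δh ≈ 43.5 mm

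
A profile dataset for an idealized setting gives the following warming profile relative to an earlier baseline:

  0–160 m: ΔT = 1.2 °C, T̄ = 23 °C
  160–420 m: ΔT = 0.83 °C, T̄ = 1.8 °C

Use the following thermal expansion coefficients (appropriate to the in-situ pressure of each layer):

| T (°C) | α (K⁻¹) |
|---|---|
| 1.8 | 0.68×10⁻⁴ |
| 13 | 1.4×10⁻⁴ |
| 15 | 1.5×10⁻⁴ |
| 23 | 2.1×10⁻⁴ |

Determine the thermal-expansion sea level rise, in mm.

55 mm of thermosteric rise

Layer 1 at 23 °C → α = 2.1×10⁻⁴ K⁻¹
Layer 2 at 1.8 °C → α = 0.68×10⁻⁴ K⁻¹
0–160 m: 1.2 × 2.1×10⁻⁴ × 160 = 0.04032 m
160–420 m: 0.68×10⁻⁴ × 260 × 0.83 = 0.0146744 m
Δh = 0.04032 + 0.0146744 = 0.0549944 m ≈ 55 mm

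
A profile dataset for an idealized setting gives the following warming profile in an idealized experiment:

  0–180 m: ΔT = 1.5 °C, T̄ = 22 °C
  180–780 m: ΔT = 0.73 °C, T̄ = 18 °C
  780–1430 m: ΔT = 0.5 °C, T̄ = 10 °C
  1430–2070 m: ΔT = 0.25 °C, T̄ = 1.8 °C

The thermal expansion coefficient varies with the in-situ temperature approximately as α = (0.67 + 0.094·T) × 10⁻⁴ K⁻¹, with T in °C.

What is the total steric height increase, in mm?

Layer 1: α = (0.67 + 0.094×22)×10⁻⁴ = 2.738×10⁻⁴ K⁻¹
Layer 2: α = (0.67 + 0.094×18)×10⁻⁴ = 2.362×10⁻⁴ K⁻¹
Layer 3: α = (0.67 + 0.094×10)×10⁻⁴ = 1.61×10⁻⁴ K⁻¹
Layer 4: α = (0.67 + 0.094×1.8)×10⁻⁴ = 0.8392×10⁻⁴ K⁻¹
180 × 2.738×10⁻⁴ × 1.5 = 0.073926 m
600 × 2.362×10⁻⁴ × 0.73 = 0.1034556 m
650 × 1.61×10⁻⁴ × 0.5 = 0.052325 m
1430–2070 m: 0.8392×10⁻⁴ × 640 × 0.25 = 0.0134272 m
Δh = 0.073926 + 0.1034556 + 0.052325 + 0.0134272 = 0.2431338 m

Δh = 240 mm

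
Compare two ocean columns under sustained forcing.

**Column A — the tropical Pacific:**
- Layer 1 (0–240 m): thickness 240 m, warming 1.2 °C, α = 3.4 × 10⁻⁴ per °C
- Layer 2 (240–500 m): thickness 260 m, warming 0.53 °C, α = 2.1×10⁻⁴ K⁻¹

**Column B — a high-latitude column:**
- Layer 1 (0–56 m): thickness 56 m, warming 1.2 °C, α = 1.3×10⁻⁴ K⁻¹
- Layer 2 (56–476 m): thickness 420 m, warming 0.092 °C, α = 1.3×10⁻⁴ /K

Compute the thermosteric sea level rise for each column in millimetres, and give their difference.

Δh_A ≈ 130 mm, Δh_B ≈ 14 mm; difference ≈ 110 mm

A Layer 1: 3.4×10⁻⁴ × 1.2 × 240 = 0.09792 m
A 240–500 m: 2.1×10⁻⁴ × 260 × 0.53 = 0.028938 m
A total: 0.126858 m
B 0–56 m: 1.2 × 56 × 1.3×10⁻⁴ = 0.008736 m
B Layer 2: 1.3×10⁻⁴ × 0.092 × 420 = 0.0050232 m
B total: 0.0137592 m
Difference: 0.126858 − 0.0137592 = 0.1130988 m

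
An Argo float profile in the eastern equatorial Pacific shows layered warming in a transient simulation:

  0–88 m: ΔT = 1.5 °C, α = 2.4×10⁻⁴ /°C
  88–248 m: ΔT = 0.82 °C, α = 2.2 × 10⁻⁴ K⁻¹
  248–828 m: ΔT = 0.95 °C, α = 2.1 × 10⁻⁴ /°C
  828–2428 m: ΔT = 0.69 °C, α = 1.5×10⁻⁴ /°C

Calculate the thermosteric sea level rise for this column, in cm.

34.2 cm of thermosteric rise

Layer 1: 2.4×10⁻⁴ × 88 × 1.5 = 0.03168 m
88–248 m: 160 × 2.2×10⁻⁴ × 0.82 = 0.028864 m
580 × 2.1×10⁻⁴ × 0.95 = 0.11571 m
0.69 × 1.5×10⁻⁴ × 1600 = 0.16560 m
Δh = 0.03168 + 0.028864 + 0.11571 + 0.16560 = 0.341854 m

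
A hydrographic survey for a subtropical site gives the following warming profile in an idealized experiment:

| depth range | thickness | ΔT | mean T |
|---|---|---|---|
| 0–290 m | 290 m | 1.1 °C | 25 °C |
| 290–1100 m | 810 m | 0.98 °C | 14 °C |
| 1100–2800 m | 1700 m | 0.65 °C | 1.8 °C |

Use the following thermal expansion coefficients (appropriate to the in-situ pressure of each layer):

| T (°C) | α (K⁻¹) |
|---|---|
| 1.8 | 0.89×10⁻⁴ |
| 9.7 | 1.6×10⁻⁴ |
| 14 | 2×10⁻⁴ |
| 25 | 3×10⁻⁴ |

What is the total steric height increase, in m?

about 0.35 m

Layer 1 at 25 °C → α = 3×10⁻⁴ K⁻¹
Layer 2 at 14 °C → α = 2×10⁻⁴ K⁻¹
Layer 3 at 1.8 °C → α = 0.89×10⁻⁴ K⁻¹
3×10⁻⁴ × 290 × 1.1 = 0.09570 m
Layer 2: 2×10⁻⁴ × 0.98 × 810 = 0.15876 m
1100–2800 m: 0.89×10⁻⁴ × 1700 × 0.65 = 0.098345 m
Δh = 0.09570 + 0.15876 + 0.098345 = 0.352805 m ≈ 0.35 m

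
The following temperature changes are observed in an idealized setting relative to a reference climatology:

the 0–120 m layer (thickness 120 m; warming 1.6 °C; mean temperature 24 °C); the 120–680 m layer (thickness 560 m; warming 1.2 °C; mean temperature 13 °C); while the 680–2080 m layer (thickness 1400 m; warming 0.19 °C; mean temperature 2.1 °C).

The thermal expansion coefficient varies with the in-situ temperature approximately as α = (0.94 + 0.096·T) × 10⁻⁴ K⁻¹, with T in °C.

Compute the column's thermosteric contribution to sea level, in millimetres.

240 mm of thermosteric rise

Layer 1: α = (0.94 + 0.096×24)×10⁻⁴ = 3.244×10⁻⁴ K⁻¹
Layer 2: α = (0.94 + 0.096×13)×10⁻⁴ = 2.188×10⁻⁴ K⁻¹
Layer 3: α = (0.94 + 0.096×2.1)×10⁻⁴ = 1.1416×10⁻⁴ K⁻¹
120 × 3.244×10⁻⁴ × 1.6 = 0.0622848 m
120–680 m: 560 × 2.188×10⁻⁴ × 1.2 = 0.1470336 m
Layer 3: 1.1416×10⁻⁴ × 0.19 × 1400 = 0.03036656 m
Δh = 0.0622848 + 0.1470336 + 0.03036656 = 0.23968496 m ≈ 240 mm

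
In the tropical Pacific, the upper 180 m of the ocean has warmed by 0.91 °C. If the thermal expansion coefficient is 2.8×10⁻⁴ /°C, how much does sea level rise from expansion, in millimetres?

Δh = αΔT·H = 2.8×10⁻⁴ × 0.91 × 180 = 0.045864 m

Δh = 45.9 mm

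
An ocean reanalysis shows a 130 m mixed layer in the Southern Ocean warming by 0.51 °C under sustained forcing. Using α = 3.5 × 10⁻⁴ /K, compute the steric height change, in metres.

Δh = αΔT·H = 3.5×10⁻⁴ × 0.51 × 130 = 0.023205 m

Δh ≈ 0.023 m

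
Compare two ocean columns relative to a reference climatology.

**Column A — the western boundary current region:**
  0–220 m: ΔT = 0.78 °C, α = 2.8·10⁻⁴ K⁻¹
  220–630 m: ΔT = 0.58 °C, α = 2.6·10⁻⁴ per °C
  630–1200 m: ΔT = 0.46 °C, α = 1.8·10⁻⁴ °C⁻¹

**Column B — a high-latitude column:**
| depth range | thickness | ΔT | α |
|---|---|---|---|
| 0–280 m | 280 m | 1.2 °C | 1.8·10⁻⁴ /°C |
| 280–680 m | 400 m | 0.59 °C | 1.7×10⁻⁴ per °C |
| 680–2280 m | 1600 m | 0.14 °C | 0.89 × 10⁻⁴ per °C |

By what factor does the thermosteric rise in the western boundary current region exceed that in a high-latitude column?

A Layer 1: 2.8×10⁻⁴ × 220 × 0.78 = 0.048048 m
A Layer 2: 410 × 2.6×10⁻⁴ × 0.58 = 0.061828 m
A 630–1200 m: 570 × 1.8×10⁻⁴ × 0.46 = 0.047196 m
A total: 0.157072 m
B 1.2 × 1.8×10⁻⁴ × 280 = 0.06048 m
B 0.59 × 400 × 1.7×10⁻⁴ = 0.04012 m
B 680–2280 m: 0.14 × 0.89×10⁻⁴ × 1600 = 0.019936 m
B total: 0.120536 m
Ratio: 0.157072 / 0.120536 ≈ 1.303

≈ 1.30×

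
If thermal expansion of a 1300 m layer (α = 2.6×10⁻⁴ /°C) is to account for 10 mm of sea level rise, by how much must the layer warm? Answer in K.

0.0296 K

ΔT = Δh/(αH) = 0.01 / (2.6×10⁻⁴ × 1300) ≈ 0.02959 K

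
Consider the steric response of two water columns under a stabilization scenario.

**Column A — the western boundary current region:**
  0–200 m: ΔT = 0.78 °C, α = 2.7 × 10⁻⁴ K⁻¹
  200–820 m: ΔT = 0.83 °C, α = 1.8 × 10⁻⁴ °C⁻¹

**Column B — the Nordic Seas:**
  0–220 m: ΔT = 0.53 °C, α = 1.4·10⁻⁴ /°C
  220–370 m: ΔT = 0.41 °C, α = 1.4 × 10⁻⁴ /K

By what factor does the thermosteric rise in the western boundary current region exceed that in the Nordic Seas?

A 0–200 m: 2.7×10⁻⁴ × 200 × 0.78 = 0.04212 m
A 200–820 m: 0.83 × 620 × 1.8×10⁻⁴ = 0.092628 m
A total: 0.134748 m
B 0–220 m: 0.53 × 220 × 1.4×10⁻⁴ = 0.016324 m
B 220–370 m: 1.4×10⁻⁴ × 150 × 0.41 = 0.00861 m
B total: 0.024934 m
Ratio: 0.134748 / 0.024934 ≈ 5.404

≈ 5.40×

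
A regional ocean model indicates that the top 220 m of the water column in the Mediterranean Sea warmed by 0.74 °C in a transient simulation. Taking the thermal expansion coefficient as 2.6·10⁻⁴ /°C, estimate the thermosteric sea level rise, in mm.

Δh = αΔT·H = 2.6×10⁻⁴ × 0.74 × 220 = 0.042328 m

42.3 mm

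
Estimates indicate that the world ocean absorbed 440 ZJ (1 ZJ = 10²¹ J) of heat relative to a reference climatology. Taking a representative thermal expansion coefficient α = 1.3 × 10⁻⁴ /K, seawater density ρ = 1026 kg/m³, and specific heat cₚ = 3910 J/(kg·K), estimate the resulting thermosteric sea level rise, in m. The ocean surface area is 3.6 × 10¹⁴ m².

Per unit area: Q = 440×10²¹ / (3.6×10¹⁴) ≈ 1.222×10⁹ J/m²
Δh = αQ/(ρcₚ) = 1.3×10⁻⁴ × 1.222×10⁹ / (1026 × 3910) ≈ 0.03960 m

Δh = 0.0396 m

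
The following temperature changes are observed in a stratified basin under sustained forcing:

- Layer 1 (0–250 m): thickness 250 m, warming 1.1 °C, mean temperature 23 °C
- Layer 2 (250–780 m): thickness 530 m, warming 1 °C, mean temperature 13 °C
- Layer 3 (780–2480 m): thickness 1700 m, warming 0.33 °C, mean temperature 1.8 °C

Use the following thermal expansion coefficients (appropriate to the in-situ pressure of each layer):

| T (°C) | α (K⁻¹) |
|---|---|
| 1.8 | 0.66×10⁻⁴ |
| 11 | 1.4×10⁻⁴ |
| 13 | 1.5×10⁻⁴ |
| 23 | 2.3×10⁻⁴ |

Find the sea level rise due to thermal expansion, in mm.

Layer 1 at 23 °C → α = 2.3×10⁻⁴ K⁻¹
Layer 2 at 13 °C → α = 1.5×10⁻⁴ K⁻¹
Layer 3 at 1.8 °C → α = 0.66×10⁻⁴ K⁻¹
0–250 m: 250 × 2.3×10⁻⁴ × 1.1 = 0.06325 m
Layer 2: 530 × 1.5×10⁻⁴ × 1 = 0.07950 m
780–2480 m: 1700 × 0.33 × 0.66×10⁻⁴ = 0.037026 m
Δh = 0.06325 + 0.07950 + 0.037026 = 0.179776 m

Δh ≈ 180 mm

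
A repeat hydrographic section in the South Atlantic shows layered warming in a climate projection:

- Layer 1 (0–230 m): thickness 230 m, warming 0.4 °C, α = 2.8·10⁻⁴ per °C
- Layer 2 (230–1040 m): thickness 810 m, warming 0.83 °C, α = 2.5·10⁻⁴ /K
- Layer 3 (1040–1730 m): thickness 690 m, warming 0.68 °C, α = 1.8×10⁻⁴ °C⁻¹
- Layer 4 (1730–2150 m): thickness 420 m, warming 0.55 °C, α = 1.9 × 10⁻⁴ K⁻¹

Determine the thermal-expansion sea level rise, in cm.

Δh = 32 cm

230 × 2.8×10⁻⁴ × 0.4 = 0.02576 m
810 × 2.5×10⁻⁴ × 0.83 = 0.168075 m
1.8×10⁻⁴ × 0.68 × 690 = 0.084456 m
1.9×10⁻⁴ × 0.55 × 420 = 0.04389 m
Δh = 0.02576 + 0.168075 + 0.084456 + 0.04389 = 0.322181 m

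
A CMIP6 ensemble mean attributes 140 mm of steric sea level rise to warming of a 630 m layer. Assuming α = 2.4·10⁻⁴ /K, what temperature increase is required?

ΔT ≈ 0.93 °C

ΔT = Δh/(αH) = 0.14 / (2.4×10⁻⁴ × 630) ≈ 0.9259 °C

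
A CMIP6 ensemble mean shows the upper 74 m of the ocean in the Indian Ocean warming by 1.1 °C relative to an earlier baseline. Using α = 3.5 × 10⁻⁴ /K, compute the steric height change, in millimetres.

Δh = αΔT·H = 3.5×10⁻⁴ × 1.1 × 74 = 0.02849 m

Δh ≈ 28.5 mm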